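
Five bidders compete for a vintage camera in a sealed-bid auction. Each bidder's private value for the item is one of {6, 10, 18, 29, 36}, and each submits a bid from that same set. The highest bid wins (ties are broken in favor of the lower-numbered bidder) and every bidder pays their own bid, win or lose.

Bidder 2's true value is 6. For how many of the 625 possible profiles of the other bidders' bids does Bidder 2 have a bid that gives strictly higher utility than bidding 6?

Others bid (6, 6, 6, 6): truth gives -6; bid 10 gives -4 > -6. Violating.
Others bid (6, 6, 6, 10): truth gives -6; bid 10 gives -4 > -6. Violating.
Others bid (6, 6, 10, 6): truth gives -6; bid 10 gives -4 > -6. Violating.
Others bid (6, 6, 10, 10): truth gives -6; bid 10 gives -4 > -6. Violating.
Others bid (6, 6, 6, 18): truth gives -6; no alternative beats it.
Others bid (6, 6, 6, 29): truth gives -6; no alternative beats it.
(Checking all 625 profiles: 8 have a profitable deviation, 617 do not.)

8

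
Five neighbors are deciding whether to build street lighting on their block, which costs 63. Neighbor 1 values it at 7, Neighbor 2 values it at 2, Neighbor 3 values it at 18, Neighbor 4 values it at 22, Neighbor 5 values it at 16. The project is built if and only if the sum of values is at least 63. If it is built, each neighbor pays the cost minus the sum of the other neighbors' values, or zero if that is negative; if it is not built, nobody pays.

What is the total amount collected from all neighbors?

55

Total value 65 ≥ cost 63, so it is built.
Neighbor 1: others sum to 58; max(0, 63 - 58) = 5.
Neighbor 2: others sum to 63; max(0, 63 - 63) = 0.
Neighbor 3: others sum to 47; max(0, 63 - 47) = 16.
Neighbor 4: others sum to 43; max(0, 63 - 43) = 20.
Neighbor 5: others sum to 49; max(0, 63 - 49) = 14.
Total collected = 5 + 0 + 16 + 20 + 14 = 55.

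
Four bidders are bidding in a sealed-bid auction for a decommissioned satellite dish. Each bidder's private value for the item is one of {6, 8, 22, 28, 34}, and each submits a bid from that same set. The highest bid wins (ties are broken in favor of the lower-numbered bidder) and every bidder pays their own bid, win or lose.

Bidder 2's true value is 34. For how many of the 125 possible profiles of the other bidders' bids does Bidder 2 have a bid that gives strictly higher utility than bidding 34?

Others bid (6, 6, 6): truth gives 0; bid 8 gives 26 > 0. Violating.
Others bid (6, 6, 8): truth gives 0; bid 8 gives 26 > 0. Violating.
Others bid (6, 6, 22): truth gives 0; bid 22 gives 12 > 0. Violating.
Others bid (6, 6, 28): truth gives 0; bid 28 gives 6 > 0. Violating.
Others bid (6, 6, 34): truth gives 0; no alternative beats it.
Others bid (6, 8, 34): truth gives 0; no alternative beats it.
(Checking all 125 profiles: 73 have a profitable deviation, 52 do not.)

73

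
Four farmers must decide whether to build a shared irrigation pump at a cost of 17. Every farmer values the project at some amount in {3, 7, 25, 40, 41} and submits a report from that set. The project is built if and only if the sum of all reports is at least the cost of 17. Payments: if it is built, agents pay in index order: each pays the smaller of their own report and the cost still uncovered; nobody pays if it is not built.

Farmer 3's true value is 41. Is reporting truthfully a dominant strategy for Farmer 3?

No

Consider the case where Farmer 1 reports 3, Farmer 2 reports 3 and Farmer 4 reports 7.
Truthful report 41: project built, pays 11, utility 41 - 11 = 30.
Report 7 instead: project built, pays 7, utility 41 - 7 = 34.
Since 34 > 30, reporting 7 is strictly better here, so truthful reporting is not dominant.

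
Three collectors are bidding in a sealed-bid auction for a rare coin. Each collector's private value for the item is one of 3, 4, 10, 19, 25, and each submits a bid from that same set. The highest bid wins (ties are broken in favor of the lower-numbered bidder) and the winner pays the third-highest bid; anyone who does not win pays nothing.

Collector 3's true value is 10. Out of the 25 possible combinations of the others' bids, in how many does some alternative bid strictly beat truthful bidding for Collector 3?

8

Others bid (3, 10): truth gives 0; bid 19 gives 7 > 0. Violating.
Others bid (3, 19): truth gives 0; bid 25 gives 7 > 0. Violating.
Others bid (4, 10): truth gives 0; bid 19 gives 6 > 0. Violating.
Others bid (4, 19): truth gives 0; bid 25 gives 6 > 0. Violating.
Others bid (3, 3): truth gives 7; no alternative beats it.
Others bid (3, 4): truth gives 7; no alternative beats it.
(Checking all 25 profiles: 8 have a profitable deviation, 17 do not.)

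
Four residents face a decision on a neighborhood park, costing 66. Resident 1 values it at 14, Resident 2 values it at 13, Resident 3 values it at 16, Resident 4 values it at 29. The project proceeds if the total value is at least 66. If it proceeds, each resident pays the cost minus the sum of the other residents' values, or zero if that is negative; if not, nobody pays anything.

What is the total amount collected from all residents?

Total value 72 ≥ cost 66, so it is built.
Resident 1: others sum to 58; max(0, 66 - 58) = 8.
Resident 2: others sum to 59; max(0, 66 - 59) = 7.
Resident 3: others sum to 56; max(0, 66 - 56) = 10.
Resident 4: others sum to 43; max(0, 66 - 43) = 23.
Total collected = 8 + 7 + 10 + 23 = 48.

48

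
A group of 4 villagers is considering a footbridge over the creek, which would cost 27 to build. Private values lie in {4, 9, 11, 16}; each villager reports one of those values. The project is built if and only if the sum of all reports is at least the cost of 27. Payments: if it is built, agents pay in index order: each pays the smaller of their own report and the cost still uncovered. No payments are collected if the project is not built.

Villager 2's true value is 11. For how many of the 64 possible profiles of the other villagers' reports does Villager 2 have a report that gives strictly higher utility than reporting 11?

60

Others report (4, 4, 11): truth gives 0; report 9 gives 2 > 0. Violating.
Others report (4, 4, 16): truth gives 0; report 4 gives 7 > 0. Violating.
Others report (4, 9, 9): truth gives 0; report 9 gives 2 > 0. Violating.
Others report (4, 9, 11): truth gives 0; report 4 gives 7 > 0. Violating.
Others report (4, 4, 4): truth gives 0; no alternative beats it.
Others report (4, 4, 9): truth gives 0; no alternative beats it.
(Checking all 64 profiles: 60 have a profitable deviation, 4 do not.)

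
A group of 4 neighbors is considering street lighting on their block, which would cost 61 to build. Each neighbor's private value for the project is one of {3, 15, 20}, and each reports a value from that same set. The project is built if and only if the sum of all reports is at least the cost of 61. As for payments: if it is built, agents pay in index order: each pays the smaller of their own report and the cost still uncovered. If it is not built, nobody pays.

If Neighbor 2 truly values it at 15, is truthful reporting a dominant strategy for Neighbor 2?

No

Consider the case where Neighbor 1 reports 20, Neighbor 3 reports 20 and Neighbor 4 reports 20.
Truthful report 15: project built, pays 15, utility 15 - 15 = 0.
Report 3 instead: project built, pays 3, utility 15 - 3 = 12.
Since 12 > 0, reporting 3 is strictly better here, so truthful reporting is not dominant.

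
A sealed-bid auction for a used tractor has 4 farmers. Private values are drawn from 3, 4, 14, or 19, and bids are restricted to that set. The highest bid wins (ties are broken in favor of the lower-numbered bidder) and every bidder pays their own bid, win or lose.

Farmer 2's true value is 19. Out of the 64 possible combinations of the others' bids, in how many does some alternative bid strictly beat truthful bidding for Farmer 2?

Others bid (3, 3, 3): truth gives 0; bid 4 gives 15 > 0. Violating.
Others bid (3, 3, 4): truth gives 0; bid 4 gives 15 > 0. Violating.
Others bid (3, 3, 14): truth gives 0; bid 14 gives 5 > 0. Violating.
Others bid (3, 4, 3): truth gives 0; bid 4 gives 15 > 0. Violating.
Others bid (3, 3, 19): truth gives 0; no alternative beats it.
Others bid (3, 4, 19): truth gives 0; no alternative beats it.
(Checking all 64 profiles: 34 have a profitable deviation, 30 do not.)

34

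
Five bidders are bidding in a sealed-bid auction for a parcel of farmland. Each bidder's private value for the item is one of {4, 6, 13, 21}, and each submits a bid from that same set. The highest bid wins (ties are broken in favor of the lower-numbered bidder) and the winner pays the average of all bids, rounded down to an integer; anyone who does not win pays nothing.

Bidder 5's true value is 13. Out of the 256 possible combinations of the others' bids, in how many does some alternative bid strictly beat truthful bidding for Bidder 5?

61

Others bid (4, 4, 4, 4): truth gives 8; bid 6 gives 9 > 8. Violating.
Others bid (4, 4, 4, 13): truth gives 0; bid 21 gives 4 > 0. Violating.
Others bid (4, 4, 6, 13): truth gives 0; bid 21 gives 4 > 0. Violating.
Others bid (4, 4, 13, 4): truth gives 0; bid 21 gives 4 > 0. Violating.
Others bid (4, 4, 4, 6): truth gives 7; no alternative beats it.
Others bid (4, 4, 4, 21): truth gives 0; no alternative beats it.
(Checking all 256 profiles: 61 have a profitable deviation, 195 do not.)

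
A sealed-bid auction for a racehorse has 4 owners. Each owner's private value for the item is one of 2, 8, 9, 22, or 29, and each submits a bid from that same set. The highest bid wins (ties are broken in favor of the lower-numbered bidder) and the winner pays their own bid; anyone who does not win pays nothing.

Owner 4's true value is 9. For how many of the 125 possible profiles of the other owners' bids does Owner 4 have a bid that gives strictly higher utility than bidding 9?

1

Others bid (2, 2, 2): truth gives 0; bid 8 gives 1 > 0. Violating.
Others bid (2, 2, 8): truth gives 0; no alternative beats it.
Others bid (2, 2, 9): truth gives 0; no alternative beats it.
(Checking all 125 profiles: 1 has a profitable deviation, 124 do not.)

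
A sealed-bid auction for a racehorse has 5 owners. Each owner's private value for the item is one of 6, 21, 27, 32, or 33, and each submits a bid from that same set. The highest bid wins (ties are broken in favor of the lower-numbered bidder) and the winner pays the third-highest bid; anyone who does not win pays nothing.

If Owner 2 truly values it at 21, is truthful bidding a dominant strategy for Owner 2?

Consider the case where Owner 1 bids 6, Owner 3 bids 6, Owner 4 bids 6 and Owner 5 bids 27.
Truthful bid 21: loses, pays 0, utility 0.
Bid 27 instead: wins, pays 6, utility 21 - 6 = 15.
Since 15 > 0, bidding 27 is strictly better here, so truthful bidding is not dominant.

No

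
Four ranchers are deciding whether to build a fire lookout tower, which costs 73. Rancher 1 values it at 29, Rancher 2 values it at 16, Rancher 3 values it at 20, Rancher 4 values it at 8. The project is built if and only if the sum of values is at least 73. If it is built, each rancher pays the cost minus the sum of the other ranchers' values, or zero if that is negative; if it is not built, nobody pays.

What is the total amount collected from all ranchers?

Total value 73 ≥ cost 73, so it is built.
Rancher 1: others sum to 44; max(0, 73 - 44) = 29.
Rancher 2: others sum to 57; max(0, 73 - 57) = 16.
Rancher 3: others sum to 53; max(0, 73 - 53) = 20.
Rancher 4: others sum to 65; max(0, 73 - 65) = 8.
Total collected = 29 + 16 + 20 + 8 = 73.

73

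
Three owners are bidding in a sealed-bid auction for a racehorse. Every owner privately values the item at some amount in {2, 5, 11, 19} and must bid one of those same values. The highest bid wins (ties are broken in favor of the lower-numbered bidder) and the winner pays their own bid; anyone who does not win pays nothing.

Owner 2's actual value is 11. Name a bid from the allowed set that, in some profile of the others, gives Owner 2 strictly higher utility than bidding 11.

5

Suppose Owner 1 bids 2 and Owner 3 bids 2.
Bid 11: wins, pays 11, utility 11 - 11 = 0.
Bid 5: wins, pays 5, utility 11 - 5 = 6.
So bidding 5 beats truth here (6 > 0).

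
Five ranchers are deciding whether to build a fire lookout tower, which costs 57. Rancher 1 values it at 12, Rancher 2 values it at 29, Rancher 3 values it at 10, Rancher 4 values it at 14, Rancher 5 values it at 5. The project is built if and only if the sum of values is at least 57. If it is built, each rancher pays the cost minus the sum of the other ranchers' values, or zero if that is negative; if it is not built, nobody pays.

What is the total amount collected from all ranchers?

17

Total value 70 ≥ cost 57, so it is built.
Rancher 1: others sum to 58; max(0, 57 - 58) = 0.
Rancher 2: others sum to 41; max(0, 57 - 41) = 16.
Rancher 3: others sum to 60; max(0, 57 - 60) = 0.
Rancher 4: others sum to 56; max(0, 57 - 56) = 1.
Rancher 5: others sum to 65; max(0, 57 - 65) = 0.
Total collected = 0 + 16 + 0 + 1 + 0 = 17.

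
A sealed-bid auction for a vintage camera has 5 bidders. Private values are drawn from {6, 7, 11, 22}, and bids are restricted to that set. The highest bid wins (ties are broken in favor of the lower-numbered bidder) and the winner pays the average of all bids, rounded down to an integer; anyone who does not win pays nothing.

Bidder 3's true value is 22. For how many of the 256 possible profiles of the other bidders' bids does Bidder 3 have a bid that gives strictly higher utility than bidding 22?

Others bid (6, 6, 6, 6): truth gives 13; bid 7 gives 16 > 13. Violating.
Others bid (6, 6, 6, 7): truth gives 13; bid 7 gives 16 > 13. Violating.
Others bid (6, 6, 6, 11): truth gives 12; bid 11 gives 14 > 12. Violating.
Others bid (6, 6, 7, 6): truth gives 13; bid 7 gives 16 > 13. Violating.
Others bid (6, 6, 6, 22): truth gives 10; no alternative beats it.
Others bid (6, 6, 7, 22): truth gives 10; no alternative beats it.
(Checking all 256 profiles: 36 have a profitable deviation, 220 do not.)

36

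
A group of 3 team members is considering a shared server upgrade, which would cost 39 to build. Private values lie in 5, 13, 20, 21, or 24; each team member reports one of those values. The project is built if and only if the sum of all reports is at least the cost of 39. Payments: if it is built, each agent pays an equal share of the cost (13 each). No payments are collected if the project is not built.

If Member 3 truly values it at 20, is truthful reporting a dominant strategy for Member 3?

No

Consider the case where Member 1 reports 5 and Member 2 reports 13.
Truthful report 20: project not built, utility 0.
Report 21 instead: project built, pays 13, utility 20 - 13 = 7.
Since 7 > 0, reporting 21 is strictly better here, so truthful reporting is not dominant.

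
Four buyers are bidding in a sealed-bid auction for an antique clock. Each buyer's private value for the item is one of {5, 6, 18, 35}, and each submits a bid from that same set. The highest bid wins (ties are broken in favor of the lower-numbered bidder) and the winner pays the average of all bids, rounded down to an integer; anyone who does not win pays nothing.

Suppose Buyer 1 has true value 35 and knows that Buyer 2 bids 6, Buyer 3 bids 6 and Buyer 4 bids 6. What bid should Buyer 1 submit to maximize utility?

Bid 5: loses, pays 0, utility 0.
Bid 6: wins, pays 6, utility 35 - 6 = 29.
Bid 18: wins, pays 9, utility 35 - 9 = 26.
Bid 35: wins, pays 13, utility 35 - 13 = 22.
The best choice is 6 with utility 29.

6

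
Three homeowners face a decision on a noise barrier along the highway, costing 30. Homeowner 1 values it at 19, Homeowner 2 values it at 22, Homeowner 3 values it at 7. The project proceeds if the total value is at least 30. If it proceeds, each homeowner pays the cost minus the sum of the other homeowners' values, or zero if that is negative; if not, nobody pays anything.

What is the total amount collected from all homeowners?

5

Total value 48 ≥ cost 30, so it is built.
Homeowner 1: others sum to 29; max(0, 30 - 29) = 1.
Homeowner 2: others sum to 26; max(0, 30 - 26) = 4.
Homeowner 3: others sum to 41; max(0, 30 - 41) = 0.
Total collected = 1 + 4 + 0 = 5.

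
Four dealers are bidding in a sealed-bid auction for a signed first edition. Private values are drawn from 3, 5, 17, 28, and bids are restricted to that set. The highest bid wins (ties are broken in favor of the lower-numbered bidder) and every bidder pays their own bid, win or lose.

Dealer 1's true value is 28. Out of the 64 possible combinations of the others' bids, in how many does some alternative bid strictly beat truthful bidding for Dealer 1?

27

Others bid (3, 3, 3): truth gives 0; bid 3 gives 25 > 0. Violating.
Others bid (3, 3, 5): truth gives 0; bid 5 gives 23 > 0. Violating.
Others bid (3, 3, 17): truth gives 0; bid 17 gives 11 > 0. Violating.
Others bid (3, 5, 3): truth gives 0; bid 5 gives 23 > 0. Violating.
Others bid (3, 3, 28): truth gives 0; no alternative beats it.
Others bid (3, 5, 28): truth gives 0; no alternative beats it.
(Checking all 64 profiles: 27 have a profitable deviation, 37 do not.)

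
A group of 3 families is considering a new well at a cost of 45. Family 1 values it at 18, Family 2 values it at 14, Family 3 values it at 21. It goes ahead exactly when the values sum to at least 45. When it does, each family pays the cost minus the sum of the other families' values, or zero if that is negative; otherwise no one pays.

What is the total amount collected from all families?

29

Total value 53 ≥ cost 45, so it is built.
Family 1: others sum to 35; max(0, 45 - 35) = 10.
Family 2: others sum to 39; max(0, 45 - 39) = 6.
Family 3: others sum to 32; max(0, 45 - 32) = 13.
Total collected = 10 + 6 + 13 = 29.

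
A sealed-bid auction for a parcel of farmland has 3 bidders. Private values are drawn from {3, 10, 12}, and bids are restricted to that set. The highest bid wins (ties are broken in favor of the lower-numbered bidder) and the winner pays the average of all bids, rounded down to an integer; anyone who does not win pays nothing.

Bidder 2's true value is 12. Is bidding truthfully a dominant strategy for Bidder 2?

Consider the case where Bidder 1 bids 3 and Bidder 3 bids 3.
Truthful bid 12: wins, pays 6, utility 12 - 6 = 6.
Bid 10 instead: wins, pays 5, utility 12 - 5 = 7.
Since 7 > 6, bidding 10 is strictly better here, so truthful bidding is not dominant.

No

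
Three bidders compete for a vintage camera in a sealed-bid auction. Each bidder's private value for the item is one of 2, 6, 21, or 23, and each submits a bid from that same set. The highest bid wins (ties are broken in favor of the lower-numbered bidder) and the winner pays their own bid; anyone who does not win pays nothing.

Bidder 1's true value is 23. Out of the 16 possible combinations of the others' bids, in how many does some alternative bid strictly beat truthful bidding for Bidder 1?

Others bid (2, 2): truth gives 0; bid 2 gives 21 > 0. Violating.
Others bid (2, 6): truth gives 0; bid 6 gives 17 > 0. Violating.
Others bid (2, 21): truth gives 0; bid 21 gives 2 > 0. Violating.
Others bid (6, 2): truth gives 0; bid 6 gives 17 > 0. Violating.
Others bid (2, 23): truth gives 0; no alternative beats it.
Others bid (6, 23): truth gives 0; no alternative beats it.
(Checking all 16 profiles: 9 have a profitable deviation, 7 do not.)

9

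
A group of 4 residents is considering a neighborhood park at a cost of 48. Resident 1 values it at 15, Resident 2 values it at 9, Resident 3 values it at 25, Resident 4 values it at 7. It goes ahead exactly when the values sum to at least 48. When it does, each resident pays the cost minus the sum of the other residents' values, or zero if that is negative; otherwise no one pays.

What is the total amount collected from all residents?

25

Total value 56 ≥ cost 48, so it is built.
Resident 1: others sum to 41; max(0, 48 - 41) = 7.
Resident 2: others sum to 47; max(0, 48 - 47) = 1.
Resident 3: others sum to 31; max(0, 48 - 31) = 17.
Resident 4: others sum to 49; max(0, 48 - 49) = 0.
Total collected = 7 + 1 + 17 + 0 = 25.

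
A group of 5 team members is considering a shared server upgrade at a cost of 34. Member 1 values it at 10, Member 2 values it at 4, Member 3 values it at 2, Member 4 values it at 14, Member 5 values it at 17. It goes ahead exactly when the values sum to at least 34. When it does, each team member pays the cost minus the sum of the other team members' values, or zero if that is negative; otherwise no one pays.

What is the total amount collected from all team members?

5

Total value 47 ≥ cost 34, so it is built.
Member 1: others sum to 37; max(0, 34 - 37) = 0.
Member 2: others sum to 43; max(0, 34 - 43) = 0.
Member 3: others sum to 45; max(0, 34 - 45) = 0.
Member 4: others sum to 33; max(0, 34 - 33) = 1.
Member 5: others sum to 30; max(0, 34 - 30) = 4.
Total collected = 0 + 0 + 0 + 1 + 4 = 5.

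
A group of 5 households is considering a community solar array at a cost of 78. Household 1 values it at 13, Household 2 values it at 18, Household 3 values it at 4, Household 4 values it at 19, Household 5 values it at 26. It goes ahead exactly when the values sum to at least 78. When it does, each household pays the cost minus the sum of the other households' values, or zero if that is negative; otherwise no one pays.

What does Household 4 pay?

17

Total value 80 ≥ cost 78, so the project is built.
The other households' values sum to 61.
Cost minus that sum is 78 - 61 = 17.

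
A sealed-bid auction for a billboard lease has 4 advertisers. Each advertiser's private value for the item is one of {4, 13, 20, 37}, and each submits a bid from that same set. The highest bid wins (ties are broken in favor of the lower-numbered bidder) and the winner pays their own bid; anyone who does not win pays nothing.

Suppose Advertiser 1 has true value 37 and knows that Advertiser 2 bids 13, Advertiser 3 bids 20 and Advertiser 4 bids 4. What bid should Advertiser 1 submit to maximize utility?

20

Bid 4: loses, pays 0, utility 0.
Bid 13: loses, pays 0, utility 0.
Bid 20: wins, pays 20, utility 37 - 20 = 17.
Bid 37: wins, pays 37, utility 37 - 37 = 0.
The best choice is 20 with utility 17.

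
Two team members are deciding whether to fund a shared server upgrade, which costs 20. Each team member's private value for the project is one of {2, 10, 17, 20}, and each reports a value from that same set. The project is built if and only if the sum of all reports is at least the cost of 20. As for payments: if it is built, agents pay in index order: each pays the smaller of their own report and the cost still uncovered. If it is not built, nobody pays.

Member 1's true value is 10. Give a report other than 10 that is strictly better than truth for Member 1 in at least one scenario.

Suppose Member 2 reports 20.
Report 10: project built, pays 10, utility 10 - 10 = 0.
Report 2: project built, pays 2, utility 10 - 2 = 8.
So reporting 2 beats truth here (8 > 0).

2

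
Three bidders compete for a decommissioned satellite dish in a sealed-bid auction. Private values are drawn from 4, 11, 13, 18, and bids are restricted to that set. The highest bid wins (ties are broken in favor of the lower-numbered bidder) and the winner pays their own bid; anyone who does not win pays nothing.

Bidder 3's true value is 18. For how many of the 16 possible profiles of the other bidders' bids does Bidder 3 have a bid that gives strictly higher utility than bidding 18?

4

Others bid (4, 4): truth gives 0; bid 11 gives 7 > 0. Violating.
Others bid (4, 11): truth gives 0; bid 13 gives 5 > 0. Violating.
Others bid (11, 4): truth gives 0; bid 13 gives 5 > 0. Violating.
Others bid (11, 11): truth gives 0; bid 13 gives 5 > 0. Violating.
Others bid (4, 13): truth gives 0; no alternative beats it.
Others bid (4, 18): truth gives 0; no alternative beats it.
(Checking all 16 profiles: 4 have a profitable deviation, 12 do not.)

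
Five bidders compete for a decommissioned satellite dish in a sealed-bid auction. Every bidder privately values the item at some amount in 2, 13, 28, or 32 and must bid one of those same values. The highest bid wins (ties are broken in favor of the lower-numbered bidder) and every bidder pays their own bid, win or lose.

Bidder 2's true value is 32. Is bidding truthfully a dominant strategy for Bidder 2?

No

Consider the case where Bidder 1 bids 2, Bidder 3 bids 2, Bidder 4 bids 2 and Bidder 5 bids 2.
Truthful bid 32: wins, pays 32, utility 32 - 32 = 0.
Bid 13 instead: wins, pays 13, utility 32 - 13 = 19.
Since 19 > 0, bidding 13 is strictly better here, so truthful bidding is not dominant.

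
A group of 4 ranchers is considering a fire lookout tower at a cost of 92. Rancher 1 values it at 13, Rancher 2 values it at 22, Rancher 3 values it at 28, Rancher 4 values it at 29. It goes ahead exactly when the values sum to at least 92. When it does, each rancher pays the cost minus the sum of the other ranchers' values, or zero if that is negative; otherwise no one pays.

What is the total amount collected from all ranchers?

Total value 92 ≥ cost 92, so it is built.
Rancher 1: others sum to 79; max(0, 92 - 79) = 13.
Rancher 2: others sum to 70; max(0, 92 - 70) = 22.
Rancher 3: others sum to 64; max(0, 92 - 64) = 28.
Rancher 4: others sum to 63; max(0, 92 - 63) = 29.
Total collected = 13 + 22 + 28 + 29 = 92.

92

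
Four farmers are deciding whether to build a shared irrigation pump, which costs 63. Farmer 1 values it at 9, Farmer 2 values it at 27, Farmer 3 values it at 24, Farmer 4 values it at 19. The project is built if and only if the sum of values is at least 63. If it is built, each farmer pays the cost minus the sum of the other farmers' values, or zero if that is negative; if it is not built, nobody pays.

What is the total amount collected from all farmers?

Total value 79 ≥ cost 63, so it is built.
Farmer 1: others sum to 70; max(0, 63 - 70) = 0.
Farmer 2: others sum to 52; max(0, 63 - 52) = 11.
Farmer 3: others sum to 55; max(0, 63 - 55) = 8.
Farmer 4: others sum to 60; max(0, 63 - 60) = 3.
Total collected = 0 + 11 + 8 + 3 = 22.

22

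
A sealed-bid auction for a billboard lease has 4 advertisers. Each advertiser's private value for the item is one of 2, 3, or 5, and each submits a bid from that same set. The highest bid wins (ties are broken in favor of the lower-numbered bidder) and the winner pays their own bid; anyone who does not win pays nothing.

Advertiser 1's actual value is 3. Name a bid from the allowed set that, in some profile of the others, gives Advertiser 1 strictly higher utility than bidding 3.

Suppose Advertiser 2 bids 2, Advertiser 3 bids 2 and Advertiser 4 bids 2.
Bid 3: wins, pays 3, utility 3 - 3 = 0.
Bid 2: wins, pays 2, utility 3 - 2 = 1.
So bidding 2 beats truth here (1 > 0).

2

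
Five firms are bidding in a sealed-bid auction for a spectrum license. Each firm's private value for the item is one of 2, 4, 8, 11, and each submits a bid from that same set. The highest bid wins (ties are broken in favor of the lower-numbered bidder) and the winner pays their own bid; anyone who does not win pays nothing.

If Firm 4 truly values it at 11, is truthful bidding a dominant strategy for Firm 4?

No

Consider the case where Firm 1 bids 2, Firm 2 bids 2, Firm 3 bids 2 and Firm 5 bids 2.
Truthful bid 11: wins, pays 11, utility 11 - 11 = 0.
Bid 4 instead: wins, pays 4, utility 11 - 4 = 7.
Since 7 > 0, bidding 4 is strictly better here, so truthful bidding is not dominant.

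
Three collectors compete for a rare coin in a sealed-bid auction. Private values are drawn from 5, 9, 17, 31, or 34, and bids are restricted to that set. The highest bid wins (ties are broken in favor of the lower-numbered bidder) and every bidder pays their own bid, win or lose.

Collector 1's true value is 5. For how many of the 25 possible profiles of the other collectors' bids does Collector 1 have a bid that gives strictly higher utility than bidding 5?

Others bid (5, 9): truth gives -5; bid 9 gives -4 > -5. Violating.
Others bid (9, 5): truth gives -5; bid 9 gives -4 > -5. Violating.
Others bid (9, 9): truth gives -5; bid 9 gives -4 > -5. Violating.
Others bid (5, 5): truth gives 0; no alternative beats it.
Others bid (5, 17): truth gives -5; no alternative beats it.
(Checking all 25 profiles: 3 have a profitable deviation, 22 do not.)

3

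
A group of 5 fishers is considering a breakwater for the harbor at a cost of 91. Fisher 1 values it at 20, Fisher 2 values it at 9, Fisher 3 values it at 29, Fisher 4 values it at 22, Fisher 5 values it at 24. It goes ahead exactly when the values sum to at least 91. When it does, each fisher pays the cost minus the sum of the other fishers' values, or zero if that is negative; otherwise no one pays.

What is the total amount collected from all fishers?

Total value 104 ≥ cost 91, so it is built.
Fisher 1: others sum to 84; max(0, 91 - 84) = 7.
Fisher 2: others sum to 95; max(0, 91 - 95) = 0.
Fisher 3: others sum to 75; max(0, 91 - 75) = 16.
Fisher 4: others sum to 82; max(0, 91 - 82) = 9.
Fisher 5: others sum to 80; max(0, 91 - 80) = 11.
Total collected = 7 + 0 + 16 + 9 + 11 = 43.

43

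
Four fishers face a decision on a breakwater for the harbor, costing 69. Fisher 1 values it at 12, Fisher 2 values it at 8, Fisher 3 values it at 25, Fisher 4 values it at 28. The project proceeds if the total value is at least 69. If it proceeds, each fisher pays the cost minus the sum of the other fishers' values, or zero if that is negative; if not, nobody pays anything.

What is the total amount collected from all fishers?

Total value 73 ≥ cost 69, so it is built.
Fisher 1: others sum to 61; max(0, 69 - 61) = 8.
Fisher 2: others sum to 65; max(0, 69 - 65) = 4.
Fisher 3: others sum to 48; max(0, 69 - 48) = 21.
Fisher 4: others sum to 45; max(0, 69 - 45) = 24.
Total collected = 8 + 4 + 21 + 24 = 57.

57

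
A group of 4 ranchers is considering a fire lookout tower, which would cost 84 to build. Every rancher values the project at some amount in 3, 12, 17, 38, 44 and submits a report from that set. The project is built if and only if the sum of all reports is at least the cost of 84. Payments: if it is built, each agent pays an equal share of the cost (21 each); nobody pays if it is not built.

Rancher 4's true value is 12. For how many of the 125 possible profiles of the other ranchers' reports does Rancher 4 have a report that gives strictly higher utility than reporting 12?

Others report (3, 38, 38): truth gives -9; report 3 gives 0 > -9. Violating.
Others report (12, 17, 44): truth gives -9; report 3 gives 0 > -9. Violating.
Others report (12, 44, 17): truth gives -9; report 3 gives 0 > -9. Violating.
Others report (17, 12, 44): truth gives -9; report 3 gives 0 > -9. Violating.
Others report (3, 3, 3): truth gives 0; no alternative beats it.
Others report (3, 3, 12): truth gives 0; no alternative beats it.
(Checking all 125 profiles: 15 have a profitable deviation, 110 do not.)

15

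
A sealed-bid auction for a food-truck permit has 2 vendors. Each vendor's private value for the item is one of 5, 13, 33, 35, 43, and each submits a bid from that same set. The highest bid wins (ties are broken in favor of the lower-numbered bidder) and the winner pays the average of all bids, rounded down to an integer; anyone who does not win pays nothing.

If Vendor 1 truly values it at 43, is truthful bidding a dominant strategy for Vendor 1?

No

Consider the case where Vendor 2 bids 5.
Truthful bid 43: wins, pays 24, utility 43 - 24 = 19.
Bid 5 instead: wins, pays 5, utility 43 - 5 = 38.
Since 38 > 19, bidding 5 is strictly better here, so truthful bidding is not dominant.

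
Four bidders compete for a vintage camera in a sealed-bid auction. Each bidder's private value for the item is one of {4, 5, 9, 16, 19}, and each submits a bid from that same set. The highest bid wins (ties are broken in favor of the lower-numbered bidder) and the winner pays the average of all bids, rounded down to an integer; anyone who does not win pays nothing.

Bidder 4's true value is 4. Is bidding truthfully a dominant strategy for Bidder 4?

Yes

Check each profile of the others' bids and compare truth against every alternative bid.
Others bid (4, 4, 4): truth gives 0, best alternative gives 0.
Others bid (4, 4, 5): truth gives 0, best alternative gives 0.
Others bid (4, 4, 9): truth gives 0, best alternative gives 0.
Others bid (4, 4, 16): truth gives 0, best alternative gives 0.
Others bid (4, 4, 19): truth gives 0, best alternative gives 0.
Others bid (4, 5, 4): truth gives 0, best alternative gives 0.
(Remaining 119 profiles checked similarly; truth is weakly best in each.)
In every case the truthful bid is at least as good as any alternative, so it is a dominant strategy.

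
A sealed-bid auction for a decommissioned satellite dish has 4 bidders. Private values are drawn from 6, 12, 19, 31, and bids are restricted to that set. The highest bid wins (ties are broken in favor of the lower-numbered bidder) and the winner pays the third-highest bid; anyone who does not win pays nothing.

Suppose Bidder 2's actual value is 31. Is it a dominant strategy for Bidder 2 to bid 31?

Yes

Check each profile of the others' bids and compare truth against every alternative bid.
Others bid (6, 6, 31): truth gives 25, best alternative gives 0.
Others bid (6, 31, 6): truth gives 25, best alternative gives 0.
Others bid (19, 6, 6): truth gives 25, best alternative gives 0.
Others bid (6, 12, 31): truth gives 19, best alternative gives 0.
Others bid (6, 31, 12): truth gives 19, best alternative gives 0.
Others bid (12, 6, 31): truth gives 19, best alternative gives 0.
(Remaining 58 profiles checked similarly; truth is weakly best in each.)
In every case the truthful bid is at least as good as any alternative, so it is a dominant strategy.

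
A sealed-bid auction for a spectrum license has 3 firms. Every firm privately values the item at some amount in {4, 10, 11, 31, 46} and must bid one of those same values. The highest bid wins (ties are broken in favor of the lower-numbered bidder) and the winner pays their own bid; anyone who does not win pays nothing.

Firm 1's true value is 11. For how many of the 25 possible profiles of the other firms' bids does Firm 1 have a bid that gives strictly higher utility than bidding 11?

4

Others bid (4, 4): truth gives 0; bid 4 gives 7 > 0. Violating.
Others bid (4, 10): truth gives 0; bid 10 gives 1 > 0. Violating.
Others bid (10, 4): truth gives 0; bid 10 gives 1 > 0. Violating.
Others bid (10, 10): truth gives 0; bid 10 gives 1 > 0. Violating.
Others bid (4, 11): truth gives 0; no alternative beats it.
Others bid (4, 31): truth gives 0; no alternative beats it.
(Checking all 25 profiles: 4 have a profitable deviation, 21 do not.)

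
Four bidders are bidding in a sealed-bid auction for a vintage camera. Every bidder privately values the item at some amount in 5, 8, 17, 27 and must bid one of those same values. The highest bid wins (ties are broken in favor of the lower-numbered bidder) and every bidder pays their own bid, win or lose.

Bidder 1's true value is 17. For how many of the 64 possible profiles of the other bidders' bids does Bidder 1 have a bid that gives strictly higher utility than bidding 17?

Others bid (5, 5, 5): truth gives 0; bid 5 gives 12 > 0. Violating.
Others bid (5, 5, 8): truth gives 0; bid 8 gives 9 > 0. Violating.
Others bid (5, 5, 27): truth gives -17; bid 5 gives -5 > -17. Violating.
Others bid (5, 8, 5): truth gives 0; bid 8 gives 9 > 0. Violating.
Others bid (5, 5, 17): truth gives 0; no alternative beats it.
Others bid (5, 8, 17): truth gives 0; no alternative beats it.
(Checking all 64 profiles: 45 have a profitable deviation, 19 do not.)

45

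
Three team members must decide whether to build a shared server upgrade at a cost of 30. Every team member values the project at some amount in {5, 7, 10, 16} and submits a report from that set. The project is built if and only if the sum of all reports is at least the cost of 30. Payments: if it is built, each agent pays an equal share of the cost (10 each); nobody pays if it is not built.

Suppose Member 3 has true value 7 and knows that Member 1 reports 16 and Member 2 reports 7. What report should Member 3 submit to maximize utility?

Report 5: project not built, utility 0.
Report 7: project built, pays 10, utility 7 - 10 = -3.
Report 10: project built, pays 10, utility 7 - 10 = -3.
Report 16: project built, pays 10, utility 7 - 10 = -3.
The best choice is 5 with utility 0.

5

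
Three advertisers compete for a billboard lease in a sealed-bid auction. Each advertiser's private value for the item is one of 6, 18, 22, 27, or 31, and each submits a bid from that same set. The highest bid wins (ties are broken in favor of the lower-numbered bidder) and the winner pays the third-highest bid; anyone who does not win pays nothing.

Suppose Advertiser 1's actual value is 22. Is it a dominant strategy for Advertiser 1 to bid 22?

No

Consider the case where Advertiser 2 bids 6 and Advertiser 3 bids 27.
Truthful bid 22: loses, pays 0, utility 0.
Bid 27 instead: wins, pays 6, utility 22 - 6 = 16.
Since 16 > 0, bidding 27 is strictly better here, so truthful bidding is not dominant.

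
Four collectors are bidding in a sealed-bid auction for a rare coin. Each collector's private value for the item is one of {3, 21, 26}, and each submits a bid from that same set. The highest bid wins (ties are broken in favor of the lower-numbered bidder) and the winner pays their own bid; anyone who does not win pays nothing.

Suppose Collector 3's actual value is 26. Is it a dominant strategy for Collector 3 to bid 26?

Consider the case where Collector 1 bids 3, Collector 2 bids 3 and Collector 4 bids 3.
Truthful bid 26: wins, pays 26, utility 26 - 26 = 0.
Bid 21 instead: wins, pays 21, utility 26 - 21 = 5.
Since 5 > 0, bidding 21 is strictly better here, so truthful bidding is not dominant.

No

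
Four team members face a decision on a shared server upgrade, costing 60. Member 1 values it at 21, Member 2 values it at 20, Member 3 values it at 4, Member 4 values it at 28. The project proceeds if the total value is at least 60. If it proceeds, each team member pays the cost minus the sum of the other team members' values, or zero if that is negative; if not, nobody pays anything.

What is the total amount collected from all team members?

Total value 73 ≥ cost 60, so it is built.
Member 1: others sum to 52; max(0, 60 - 52) = 8.
Member 2: others sum to 53; max(0, 60 - 53) = 7.
Member 3: others sum to 69; max(0, 60 - 69) = 0.
Member 4: others sum to 45; max(0, 60 - 45) = 15.
Total collected = 8 + 7 + 0 + 15 = 30.

30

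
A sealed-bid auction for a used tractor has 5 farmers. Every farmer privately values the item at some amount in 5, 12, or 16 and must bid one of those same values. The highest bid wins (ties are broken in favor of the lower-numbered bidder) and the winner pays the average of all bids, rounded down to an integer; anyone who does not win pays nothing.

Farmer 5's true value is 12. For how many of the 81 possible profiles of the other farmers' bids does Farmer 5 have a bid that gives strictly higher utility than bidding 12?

Others bid (5, 5, 5, 12): truth gives 0; bid 16 gives 4 > 0. Violating.
Others bid (5, 5, 12, 5): truth gives 0; bid 16 gives 4 > 0. Violating.
Others bid (5, 5, 12, 12): truth gives 0; bid 16 gives 2 > 0. Violating.
Others bid (5, 12, 5, 5): truth gives 0; bid 16 gives 4 > 0. Violating.
Others bid (5, 5, 5, 5): truth gives 6; no alternative beats it.
Others bid (5, 5, 5, 16): truth gives 0; no alternative beats it.
(Checking all 81 profiles: 14 have a profitable deviation, 67 do not.)

14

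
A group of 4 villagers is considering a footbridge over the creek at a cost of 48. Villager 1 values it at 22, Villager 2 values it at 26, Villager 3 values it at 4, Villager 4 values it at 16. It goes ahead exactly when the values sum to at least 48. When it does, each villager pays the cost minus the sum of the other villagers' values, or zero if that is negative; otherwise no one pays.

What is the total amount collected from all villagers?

8

Total value 68 ≥ cost 48, so it is built.
Villager 1: others sum to 46; max(0, 48 - 46) = 2.
Villager 2: others sum to 42; max(0, 48 - 42) = 6.
Villager 3: others sum to 64; max(0, 48 - 64) = 0.
Villager 4: others sum to 52; max(0, 48 - 52) = 0.
Total collected = 2 + 6 + 0 + 0 = 8.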